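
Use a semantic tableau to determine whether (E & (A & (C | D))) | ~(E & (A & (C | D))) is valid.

Valid

Assume the negation and expand:
Initial set: {F ((E & (A & (C | D))) | ~(E & (A & (C | D))))}.
F ((E & (A & (C | D))) | ~(E & (A & (C | D)))): α-rule — add F (E & (A & (C | D))), F ~(E & (A & (C | D))).
F ~(E & (A & (C | D))): α-rule — add T E, T (A & (C | D)).
T (A & (C | D)): α-rule — add T A, T (C | D).
F (E & (A & (C | D))): β-rule — branch into F E  //  F (A & (C | D)).
  branch 1 (add F E):
    × closes — contains both E and ~E.
  branch 2 (add F (A & (C | D))):
    T (C | D): β-rule — branch into T C  //  T D.
      branch 2.1 (add T C):
        F (A & (C | D)): β-rule — branch into F A  //  F (C | D).
          branch 2.1.1 (add F A):
            × closes — contains both A and ~A.
          branch 2.1.2 (add F (C | D)):
            F (C | D): α-rule — add F C, F D.
            × closes — contains both C and ~C.
      branch 2.2 (add T D):
        F (A & (C | D)): β-rule — branch into F A  //  F (C | D).
          branch 2.2.1 (add F A):
            × closes — contains both A and ~A.
          branch 2.2.2 (add F (C | D)):
            F (C | D): α-rule — add F C, F D.
            × closes — contains both D and ~D.
All 5 branches close.
Every branch closed, so the negation is unsatisfiable and the formula is valid.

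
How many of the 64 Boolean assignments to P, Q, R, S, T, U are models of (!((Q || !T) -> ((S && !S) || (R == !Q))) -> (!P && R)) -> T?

Initial set: {((!((Q || !T) -> ((S && !S) || (R == !Q))) -> (!P && R)) -> T)}.
((!((Q || !T) -> ((S && !S) || (R == !Q))) -> (!P && R)) -> T): β-rule — branch into !(!((Q || !T) -> ((S && !S) || (R == !Q))) -> (!P && R))  //  T.
  branch 1 (add !(!((Q || !T) -> ((S && !S) || (R == !Q))) -> (!P && R))):
    !(!((Q || !T) -> ((S && !S) || (R == !Q))) -> (!P && R)): α-rule — add !((Q || !T) -> ((S && !S) || (R == !Q))), !(!P && R).
    !((Q || !T) -> ((S && !S) || (R == !Q))): α-rule — add (Q || !T), !((S && !S) || (R == !Q)).
    !((S && !S) || (R == !Q)): α-rule — add !(S && !S), !(R == !Q).
    !(!P && R): β-rule — branch into !!P  //  !R.
      branch 1.1 (add !!P):
        (Q || !T): β-rule — branch into Q  //  !T.
          branch 1.1.1 (add Q):
            !(S && !S): β-rule — branch into !S  //  !!S.
              branch 1.1.1.1 (add !S):
                !(R == !Q): β-rule — branch into R, !!Q  //  !R, !Q.
                  branch 1.1.1.1.1 (add R, !!Q):
                    ○ open, literals {P=true, Q=true, R=true, S=false}.
                  branch 1.1.1.1.2 (add !R, !Q):
                    × closes — contains both Q and !Q.
              branch 1.1.1.2 (add !!S):
                !(R == !Q): β-rule — branch into R, !!Q  //  !R, !Q.
                  branch 1.1.1.2.1 (add R, !!Q):
                    ○ open, literals {P=true, Q=true, R=true, S=true}.
                  branch 1.1.1.2.2 (add !R, !Q):
                    × closes — contains both Q and !Q.
          branch 1.1.2 (add !T):
            !(S && !S): β-rule — branch into !S  //  !!S.
              branch 1.1.2.1 (add !S):
                !(R == !Q): β-rule — branch into R, !!Q  //  !R, !Q.
                  branch 1.1.2.1.1 (add R, !!Q):
                    ○ open, literals {P=true, Q=true, R=true, S=false, T=false}.
                  branch 1.1.2.1.2 (add !R, !Q):
                    ○ open, literals {P=true, Q=false, R=false, S=false, T=false}.
              branch 1.1.2.2 (add !!S):
                !(R == !Q): β-rule — branch into R, !!Q  //  !R, !Q.
                  branch 1.1.2.2.1 (add R, !!Q):
                    ○ open, literals {P=true, Q=true, R=true, S=true, T=false}.
                  branch 1.1.2.2.2 (add !R, !Q):
                    ○ open, literals {P=true, Q=false, R=false, S=true, T=false}.
      branch 1.2 (add !R):
        (Q || !T): β-rule — branch into Q  //  !T.
          branch 1.2.1 (add Q):
            !(S && !S): β-rule — branch into !S  //  !!S.
              branch 1.2.1.1 (add !S):
                !(R == !Q): β-rule — branch into R, !!Q  //  !R, !Q.
                  branch 1.2.1.1.1 (add R, !!Q):
                    × closes — contains both R and !R.
                  branch 1.2.1.1.2 (add !R, !Q):
                    × closes — contains both Q and !Q.
              branch 1.2.1.2 (add !!S):
                !(R == !Q): β-rule — branch into R, !!Q  //  !R, !Q.
                  branch 1.2.1.2.1 (add R, !!Q):
                    × closes — contains both R and !R.
                  branch 1.2.1.2.2 (add !R, !Q):
                    × closes — contains both Q and !Q.
          branch 1.2.2 (add !T):
            !(S && !S): β-rule — branch into !S  //  !!S.
              branch 1.2.2.1 (add !S):
                !(R == !Q): β-rule — branch into R, !!Q  //  !R, !Q.
                  branch 1.2.2.1.1 (add R, !!Q):
                    × closes — contains both R and !R.
                  branch 1.2.2.1.2 (add !R, !Q):
                    ○ open, literals {Q=false, R=false, S=false, T=false}.
              branch 1.2.2.2 (add !!S):
                !(R == !Q): β-rule — branch into R, !!Q  //  !R, !Q.
                  branch 1.2.2.2.1 (add R, !!Q):
                    × closes — contains both R and !R.
                  branch 1.2.2.2.2 (add !R, !Q):
                    ○ open, literals {Q=false, R=false, S=true, T=false}.
  branch 2 (add T):
    ○ open, literals {T=true}.
8 branches closed, 9 open.
Each open branch fixes some atoms; the unmentioned ones are free. Counting distinct full assignments: branch {P=true, Q=true, R=true, S=false} (T, U) contributes 4 new; branch {P=true, Q=true, R=true, S=true} (T, U) contributes 4 new; branch {P=true, Q=true, R=true, S=false, T=false} (U) contributes 0 new; branch {P=true, Q=false, R=false, S=false, T=false} (U) contributes 2 new; branch {P=true, Q=true, R=true, S=true, T=false} (U) contributes 0 new; branch {P=true, Q=false, R=false, S=true, T=false} (U) contributes 2 new; branch {Q=false, R=false, S=false, T=false} (P, U) contributes 2 new; branch {Q=false, R=false, S=true, T=false} (P, U) contributes 2 new; branch {T=true} (P, Q, R, S, U) contributes 28 new. Total: 44.

44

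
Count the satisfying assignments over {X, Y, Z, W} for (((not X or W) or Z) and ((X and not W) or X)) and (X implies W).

Initial set: {((((not X or W) or Z) and ((X and not W) or X)) and (X implies W))}.
((((not X or W) or Z) and ((X and not W) or X)) and (X implies W)): α-rule — add (((not X or W) or Z) and ((X and not W) or X)), (X implies W).
(((not X or W) or Z) and ((X and not W) or X)): α-rule — add ((not X or W) or Z), ((X and not W) or X).
(X implies W): β-rule — branch into not X  //  W.
  branch 1 (add not X):
    ((not X or W) or Z): β-rule — branch into (not X or W)  //  Z.
      branch 1.1 (add (not X or W)):
        ((X and not W) or X): β-rule — branch into (X and not W)  //  X.
          branch 1.1.1 (add (X and not W)):
            (X and not W): α-rule — add X, not W.
            × closes — contains both X and not X.
          branch 1.1.2 (add X):
            × closes — contains both X and not X.
      branch 1.2 (add Z):
        ((X and not W) or X): β-rule — branch into (X and not W)  //  X.
          branch 1.2.1 (add (X and not W)):
            (X and not W): α-rule — add X, not W.
            × closes — contains both X and not X.
          branch 1.2.2 (add X):
            × closes — contains both X and not X.
  branch 2 (add W):
    ((not X or W) or Z): β-rule — branch into (not X or W)  //  Z.
      branch 2.1 (add (not X or W)):
        ((X and not W) or X): β-rule — branch into (X and not W)  //  X.
          branch 2.1.1 (add (X and not W)):
            (X and not W): α-rule — add X, not W.
            × closes — contains both W and not W.
          branch 2.1.2 (add X):
            (not X or W): β-rule — branch into not X  //  W.
              branch 2.1.2.1 (add not X):
                × closes — contains both X and not X.
              branch 2.1.2.2 (add W):
                ○ open, literals {W=true, X=true}.
      branch 2.2 (add Z):
        ((X and not W) or X): β-rule — branch into (X and not W)  //  X.
          branch 2.2.1 (add (X and not W)):
            (X and not W): α-rule — add X, not W.
            × closes — contains both W and not W.
          branch 2.2.2 (add X):
            ○ open, literals {W=true, X=true, Z=true}.
7 branches closed, 2 open.
Each open branch fixes some atoms; the unmentioned ones are free. Counting distinct full assignments: branch {W=true, X=true} (Y, Z) contributes 4 new; branch {W=true, X=true, Z=true} (Y) contributes 0 new. Total: 4.

4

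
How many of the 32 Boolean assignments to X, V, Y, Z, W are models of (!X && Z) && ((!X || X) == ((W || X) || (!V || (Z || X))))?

8

Initial set: {((!X && Z) && ((!X || X) == ((W || X) || (!V || (Z || X)))))}.
((!X && Z) && ((!X || X) == ((W || X) || (!V || (Z || X))))): α-rule — add (!X && Z), ((!X || X) == ((W || X) || (!V || (Z || X)))).
(!X && Z): α-rule — add !X, Z.
((!X || X) == ((W || X) || (!V || (Z || X)))): β-rule — branch into (!X || X), ((W || X) || (!V || (Z || X)))  //  !(!X || X), !((W || X) || (!V || (Z || X))).
  branch 1 (add (!X || X), ((W || X) || (!V || (Z || X)))):
    (!X || X): β-rule — branch into !X  //  X.
      branch 1.1 (add !X):
        ((W || X) || (!V || (Z || X))): β-rule — branch into (W || X)  //  (!V || (Z || X)).
          branch 1.1.1 (add (W || X)):
            (W || X): β-rule — branch into W  //  X.
              branch 1.1.1.1 (add W):
                ○ open, literals {W=true, X=false, Z=true}.
              branch 1.1.1.2 (add X):
                × closes — contains both X and !X.
          branch 1.1.2 (add (!V || (Z || X))):
            (!V || (Z || X)): β-rule — branch into !V  //  (Z || X).
              branch 1.1.2.1 (add !V):
                ○ open, literals {V=false, X=false, Z=true}.
              branch 1.1.2.2 (add (Z || X)):
                (Z || X): β-rule — branch into Z  //  X.
                  branch 1.1.2.2.1 (add Z):
                    ○ open, literals {X=false, Z=true}.
                  branch 1.1.2.2.2 (add X):
                    × closes — contains both X and !X.
      branch 1.2 (add X):
        × closes — contains both X and !X.
  branch 2 (add !(!X || X), !((W || X) || (!V || (Z || X)))):
    !(!X || X): α-rule — add !!X, !X.
    × closes — contains both X and !X.
4 branches closed, 3 open.
Each open branch fixes some atoms; the unmentioned ones are free. Counting distinct full assignments: branch {W=true, X=false, Z=true} (V, Y) contributes 4 new; branch {V=false, X=false, Z=true} (Y, W) contributes 2 new; branch {X=false, Z=true} (V, Y, W) contributes 2 new. Total: 8.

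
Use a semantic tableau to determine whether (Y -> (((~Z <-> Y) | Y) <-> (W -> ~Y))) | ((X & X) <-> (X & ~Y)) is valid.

Not valid

Assume the negation and expand:
Initial set: {~((Y -> (((~Z <-> Y) | Y) <-> (W -> ~Y))) | ((X & X) <-> (X & ~Y)))}.
~((Y -> (((~Z <-> Y) | Y) <-> (W -> ~Y))) | ((X & X) <-> (X & ~Y))): α-rule — add ~(Y -> (((~Z <-> Y) | Y) <-> (W -> ~Y))), ~((X & X) <-> (X & ~Y)).
~(Y -> (((~Z <-> Y) | Y) <-> (W -> ~Y))): α-rule — add Y, ~(((~Z <-> Y) | Y) <-> (W -> ~Y)).
~((X & X) <-> (X & ~Y)): β-rule — branch into (X & X), ~(X & ~Y)  //  ~(X & X), (X & ~Y).
  branch 1 (add (X & X), ~(X & ~Y)):
    (X & X): α-rule — add X, X.
    ~(((~Z <-> Y) | Y) <-> (W -> ~Y)): β-rule — branch into ((~Z <-> Y) | Y), ~(W -> ~Y)  //  ~((~Z <-> Y) | Y), (W -> ~Y).
      branch 1.1 (add ((~Z <-> Y) | Y), ~(W -> ~Y)):
        ~(W -> ~Y): α-rule — add W, ~~Y.
        ~(X & ~Y): β-rule — branch into ~X  //  ~~Y.
          branch 1.1.1 (add ~X):
            × closes — contains both X and ~X.
          branch 1.1.2 (add ~~Y):
            ((~Z <-> Y) | Y): β-rule — branch into (~Z <-> Y)  //  Y.
              branch 1.1.2.1 (add (~Z <-> Y)):
                (~Z <-> Y): β-rule — branch into ~Z, Y  //  ~~Z, ~Y.
                  branch 1.1.2.1.1 (add ~Z, Y):
                    ○ open, literals {W=true, X=true, Y=true, Z=false}.
                  branch 1.1.2.1.2 (add ~~Z, ~Y):
                    × closes — contains both Y and ~Y.
              branch 1.1.2.2 (add Y):
                ○ open, literals {W=true, X=true, Y=true}.
      branch 1.2 (add ~((~Z <-> Y) | Y), (W -> ~Y)):
        ~((~Z <-> Y) | Y): α-rule — add ~(~Z <-> Y), ~Y.
        × closes — contains both Y and ~Y.
  branch 2 (add ~(X & X), (X & ~Y)):
    (X & ~Y): α-rule — add X, ~Y.
    × closes — contains both Y and ~Y.
4 branches closed, 2 open.
An open branch gives a countermodel: W=true, X=true, Y=true, Z=false (unmentioned atoms arbitrary); under it the original formula is false.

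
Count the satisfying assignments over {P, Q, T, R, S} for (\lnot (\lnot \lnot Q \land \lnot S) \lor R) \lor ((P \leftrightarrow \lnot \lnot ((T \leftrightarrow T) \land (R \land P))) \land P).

Initial set: {((\lnot (\lnot \lnot Q \land \lnot S) \lor R) \lor ((P \leftrightarrow \lnot \lnot ((T \leftrightarrow T) \land (R \land P))) \land P))}.
((\lnot (\lnot \lnot Q \land \lnot S) \lor R) \lor ((P \leftrightarrow \lnot \lnot ((T \leftrightarrow T) \land (R \land P))) \land P)): β-rule — branch into (\lnot (\lnot \lnot Q \land \lnot S) \lor R)  //  ((P \leftrightarrow \lnot \lnot ((T \leftrightarrow T) \land (R \land P))) \land P).
  branch 1 (add (\lnot (\lnot \lnot Q \land \lnot S) \lor R)):
    (\lnot (\lnot \lnot Q \land \lnot S) \lor R): β-rule — branch into \lnot (\lnot \lnot Q \land \lnot S)  //  R.
      branch 1.1 (add \lnot (\lnot \lnot Q \land \lnot S)):
        \lnot (\lnot \lnot Q \land \lnot S): β-rule — branch into \lnot \lnot \lnot Q  //  \lnot \lnot S.
          branch 1.1.1 (add \lnot \lnot \lnot Q):
            \lnot \lnot \lnot Q: drop double negation, giving \lnot Q.
            ○ open, literals {Q=F}.
          branch 1.1.2 (add \lnot \lnot S):
            ○ open, literals {S=T}.
      branch 1.2 (add R):
        ○ open, literals {R=T}.
  branch 2 (add ((P \leftrightarrow \lnot \lnot ((T \leftrightarrow T) \land (R \land P))) \land P)):
    ((P \leftrightarrow \lnot \lnot ((T \leftrightarrow T) \land (R \land P))) \land P): α-rule — add (P \leftrightarrow \lnot \lnot ((T \leftrightarrow T) \land (R \land P))), P.
    (P \leftrightarrow \lnot \lnot ((T \leftrightarrow T) \land (R \land P))): β-rule — branch into P, \lnot \lnot ((T \leftrightarrow T) \land (R \land P))  //  \lnot P, \lnot \lnot \lnot ((T \leftrightarrow T) \land (R \land P)).
      branch 2.1 (add P, \lnot \lnot ((T \leftrightarrow T) \land (R \land P))):
        \lnot \lnot ((T \leftrightarrow T) \land (R \land P)): drop double negation, giving ((T \leftrightarrow T) \land (R \land P)).
        ((T \leftrightarrow T) \land (R \land P)): α-rule — add (T \leftrightarrow T), (R \land P).
        (R \land P): α-rule — add R, P.
        (T \leftrightarrow T): β-rule — branch into T, T  //  \lnot T, \lnot T.
          branch 2.1.1 (add T, T):
            ○ open, literals {P=T, R=T, T=T}.
          branch 2.1.2 (add \lnot T, \lnot T):
            ○ open, literals {P=T, R=T, T=F}.
      branch 2.2 (add \lnot P, \lnot \lnot \lnot ((T \leftrightarrow T) \land (R \land P))):
        × closes — contains both P and \lnot P.
1 branch closed, 5 open.
Each open branch fixes some atoms; the unmentioned ones are free. Counting distinct full assignments: branch {Q=F} (P, T, R, S) contributes 16 new; branch {S=T} (P, Q, T, R) contributes 8 new; branch {R=T} (P, Q, T, S) contributes 4 new; branch {P=T, R=T, T=T} (Q, S) contributes 0 new; branch {P=T, R=T, T=F} (Q, S) contributes 0 new. Total: 28.

28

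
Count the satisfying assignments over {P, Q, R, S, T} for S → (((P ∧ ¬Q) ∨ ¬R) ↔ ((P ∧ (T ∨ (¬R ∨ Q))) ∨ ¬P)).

Initial set: {(S → (((P ∧ ¬Q) ∨ ¬R) ↔ ((P ∧ (T ∨ (¬R ∨ Q))) ∨ ¬P)))}.
(S → (((P ∧ ¬Q) ∨ ¬R) ↔ ((P ∧ (T ∨ (¬R ∨ Q))) ∨ ¬P))): β-rule — branch into ¬S  //  (((P ∧ ¬Q) ∨ ¬R) ↔ ((P ∧ (T ∨ (¬R ∨ Q))) ∨ ¬P)).
  branch 1 (add ¬S):
    ○ open, literals {S=0}.
  branch 2 (add (((P ∧ ¬Q) ∨ ¬R) ↔ ((P ∧ (T ∨ (¬R ∨ Q))) ∨ ¬P))):
    (((P ∧ ¬Q) ∨ ¬R) ↔ ((P ∧ (T ∨ (¬R ∨ Q))) ∨ ¬P)): β-rule — branch into ((P ∧ ¬Q) ∨ ¬R), ((P ∧ (T ∨ (¬R ∨ Q))) ∨ ¬P)  //  ¬((P ∧ ¬Q) ∨ ¬R), ¬((P ∧ (T ∨ (¬R ∨ Q))) ∨ ¬P).
      branch 2.1 (add ((P ∧ ¬Q) ∨ ¬R), ((P ∧ (T ∨ (¬R ∨ Q))) ∨ ¬P)):
        ((P ∧ ¬Q) ∨ ¬R): β-rule — branch into (P ∧ ¬Q)  //  ¬R.
          branch 2.1.1 (add (P ∧ ¬Q)):
            (P ∧ ¬Q): α-rule — add P, ¬Q.
            ((P ∧ (T ∨ (¬R ∨ Q))) ∨ ¬P): β-rule — branch into (P ∧ (T ∨ (¬R ∨ Q)))  //  ¬P.
              branch 2.1.1.1 (add (P ∧ (T ∨ (¬R ∨ Q)))):
                (P ∧ (T ∨ (¬R ∨ Q))): α-rule — add P, (T ∨ (¬R ∨ Q)).
                (T ∨ (¬R ∨ Q)): β-rule — branch into T  //  (¬R ∨ Q).
                  branch 2.1.1.1.1 (add T):
                    ○ open, literals {P=1, Q=0, T=1}.
                  branch 2.1.1.1.2 (add (¬R ∨ Q)):
                    (¬R ∨ Q): β-rule — branch into ¬R  //  Q.
                      branch 2.1.1.1.2.1 (add ¬R):
                        ○ open, literals {P=1, Q=0, R=0}.
                      branch 2.1.1.1.2.2 (add Q):
                        × closes — contains both Q and ¬Q.
              branch 2.1.1.2 (add ¬P):
                × closes — contains both P and ¬P.
          branch 2.1.2 (add ¬R):
            ((P ∧ (T ∨ (¬R ∨ Q))) ∨ ¬P): β-rule — branch into (P ∧ (T ∨ (¬R ∨ Q)))  //  ¬P.
              branch 2.1.2.1 (add (P ∧ (T ∨ (¬R ∨ Q)))):
                (P ∧ (T ∨ (¬R ∨ Q))): α-rule — add P, (T ∨ (¬R ∨ Q)).
                (T ∨ (¬R ∨ Q)): β-rule — branch into T  //  (¬R ∨ Q).
                  branch 2.1.2.1.1 (add T):
                    ○ open, literals {P=1, R=0, T=1}.
                  branch 2.1.2.1.2 (add (¬R ∨ Q)):
                    (¬R ∨ Q): β-rule — branch into ¬R  //  Q.
                      branch 2.1.2.1.2.1 (add ¬R):
                        ○ open, literals {P=1, R=0}.
                      branch 2.1.2.1.2.2 (add Q):
                        ○ open, literals {P=1, Q=1, R=0}.
              branch 2.1.2.2 (add ¬P):
                ○ open, literals {P=0, R=0}.
      branch 2.2 (add ¬((P ∧ ¬Q) ∨ ¬R), ¬((P ∧ (T ∨ (¬R ∨ Q))) ∨ ¬P)):
        ¬((P ∧ ¬Q) ∨ ¬R): α-rule — add ¬(P ∧ ¬Q), ¬¬R.
        ¬((P ∧ (T ∨ (¬R ∨ Q))) ∨ ¬P): α-rule — add ¬(P ∧ (T ∨ (¬R ∨ Q))), ¬¬P.
        ¬(P ∧ ¬Q): β-rule — branch into ¬P  //  ¬¬Q.
          branch 2.2.1 (add ¬P):
            × closes — contains both P and ¬P.
          branch 2.2.2 (add ¬¬Q):
            ¬(P ∧ (T ∨ (¬R ∨ Q))): β-rule — branch into ¬P  //  ¬(T ∨ (¬R ∨ Q)).
              branch 2.2.2.1 (add ¬P):
                × closes — contains both P and ¬P.
              branch 2.2.2.2 (add ¬(T ∨ (¬R ∨ Q))):
                ¬(T ∨ (¬R ∨ Q)): α-rule — add ¬T, ¬(¬R ∨ Q).
                ¬(¬R ∨ Q): α-rule — add ¬¬R, ¬Q.
                × closes — contains both Q and ¬Q.
5 branches closed, 7 open.
Each open branch fixes some atoms; the unmentioned ones are free. Counting distinct full assignments: branch {S=0} (P, Q, R, T) contributes 16 new; branch {P=1, Q=0, T=1} (R, S) contributes 2 new; branch {P=1, Q=0, R=0} (S, T) contributes 1 new; branch {P=1, R=0, T=1} (Q, S) contributes 1 new; branch {P=1, R=0} (Q, S, T) contributes 1 new; branch {P=1, Q=1, R=0} (S, T) contributes 0 new; branch {P=0, R=0} (Q, S, T) contributes 4 new. Total: 25.

25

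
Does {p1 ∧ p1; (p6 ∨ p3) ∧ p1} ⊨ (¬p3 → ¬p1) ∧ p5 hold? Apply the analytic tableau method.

No

Initial set: {T (p1 ∧ p1); T ((p6 ∨ p3) ∧ p1); F ((¬p3 → ¬p1) ∧ p5)}.
T (p1 ∧ p1): α-rule — add T p1, T p1.
T ((p6 ∨ p3) ∧ p1): α-rule — add T (p6 ∨ p3), T p1.
F ((¬p3 → ¬p1) ∧ p5): β-rule — branch into F (¬p3 → ¬p1)  //  F p5.
  branch 1 (add F (¬p3 → ¬p1)):
    F (¬p3 → ¬p1): α-rule — add T ¬p3, F ¬p1.
    T (p6 ∨ p3): β-rule — branch into T p6  //  T p3.
      branch 1.1 (add T p6):
        ○ open, literals {p1=T, p3=F, p6=T}.
      branch 1.2 (add T p3):
        × closes — contains both p3 and ¬p3.
  branch 2 (add F p5):
    T (p6 ∨ p3): β-rule — branch into T p6  //  T p3.
      branch 2.1 (add T p6):
        ○ open, literals {p1=T, p5=F, p6=T}.
      branch 2.2 (add T p3):
        ○ open, literals {p1=T, p3=T, p5=F}.
1 branch closed, 3 open.
An open branch gives a countermodel: p1=T, p3=F, p6=T (unmentioned atoms arbitrary); the premises hold there but the conclusion fails.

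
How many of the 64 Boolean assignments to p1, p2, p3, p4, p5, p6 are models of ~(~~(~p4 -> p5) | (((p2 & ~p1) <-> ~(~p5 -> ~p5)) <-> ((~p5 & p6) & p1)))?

Initial set: {T ~(~~(~p4 -> p5) | (((p2 & ~p1) <-> ~(~p5 -> ~p5)) <-> ((~p5 & p6) & p1)))}.
T ~(~~(~p4 -> p5) | (((p2 & ~p1) <-> ~(~p5 -> ~p5)) <-> ((~p5 & p6) & p1))): α-rule — add F ~~(~p4 -> p5), F (((p2 & ~p1) <-> ~(~p5 -> ~p5)) <-> ((~p5 & p6) & p1)).
F ~~(~p4 -> p5): drop double negation, giving F (~p4 -> p5).
F (~p4 -> p5): α-rule — add T ~p4, F p5.
F (((p2 & ~p1) <-> ~(~p5 -> ~p5)) <-> ((~p5 & p6) & p1)): β-rule — branch into T ((p2 & ~p1) <-> ~(~p5 -> ~p5)), F ((~p5 & p6) & p1)  //  F ((p2 & ~p1) <-> ~(~p5 -> ~p5)), T ((~p5 & p6) & p1).
  branch 1 (add T ((p2 & ~p1) <-> ~(~p5 -> ~p5)), F ((~p5 & p6) & p1)):
    T ((p2 & ~p1) <-> ~(~p5 -> ~p5)): β-rule — branch into T (p2 & ~p1), T ~(~p5 -> ~p5)  //  F (p2 & ~p1), F ~(~p5 -> ~p5).
      branch 1.1 (add T (p2 & ~p1), T ~(~p5 -> ~p5)):
        T (p2 & ~p1): α-rule — add T p2, T ~p1.
        T ~(~p5 -> ~p5): α-rule — add T ~p5, F ~p5.
        × closes — contains both p5 and ~p5.
      branch 1.2 (add F (p2 & ~p1), F ~(~p5 -> ~p5)):
        F ((~p5 & p6) & p1): β-rule — branch into F (~p5 & p6)  //  F p1.
          branch 1.2.1 (add F (~p5 & p6)):
            F (p2 & ~p1): β-rule — branch into F p2  //  F ~p1.
              branch 1.2.1.1 (add F p2):
                F ~(~p5 -> ~p5): β-rule — branch into F ~p5  //  T ~p5.
                  branch 1.2.1.1.1 (add F ~p5):
                    × closes — contains both p5 and ~p5.
                  branch 1.2.1.1.2 (add T ~p5):
                    F (~p5 & p6): β-rule — branch into F ~p5  //  F p6.
                      branch 1.2.1.1.2.1 (add F ~p5):
                        × closes — contains both p5 and ~p5.
                      branch 1.2.1.1.2.2 (add F p6):
                        ○ open, literals {p2=false, p4=false, p5=false, p6=false}.
              branch 1.2.1.2 (add F ~p1):
                F ~(~p5 -> ~p5): β-rule — branch into F ~p5  //  T ~p5.
                  branch 1.2.1.2.1 (add F ~p5):
                    × closes — contains both p5 and ~p5.
                  branch 1.2.1.2.2 (add T ~p5):
                    F (~p5 & p6): β-rule — branch into F ~p5  //  F p6.
                      branch 1.2.1.2.2.1 (add F ~p5):
                        × closes — contains both p5 and ~p5.
                      branch 1.2.1.2.2.2 (add F p6):
                        ○ open, literals {p1=true, p4=false, p5=false, p6=false}.
          branch 1.2.2 (add F p1):
            F (p2 & ~p1): β-rule — branch into F p2  //  F ~p1.
              branch 1.2.2.1 (add F p2):
                F ~(~p5 -> ~p5): β-rule — branch into F ~p5  //  T ~p5.
                  branch 1.2.2.1.1 (add F ~p5):
                    × closes — contains both p5 and ~p5.
                  branch 1.2.2.1.2 (add T ~p5):
                    ○ open, literals {p1=false, p2=false, p4=false, p5=false}.
              branch 1.2.2.2 (add F ~p1):
                × closes — contains both p1 and ~p1.
  branch 2 (add F ((p2 & ~p1) <-> ~(~p5 -> ~p5)), T ((~p5 & p6) & p1)):
    T ((~p5 & p6) & p1): α-rule — add T (~p5 & p6), T p1.
    T (~p5 & p6): α-rule — add T ~p5, T p6.
    F ((p2 & ~p1) <-> ~(~p5 -> ~p5)): β-rule — branch into T (p2 & ~p1), F ~(~p5 -> ~p5)  //  F (p2 & ~p1), T ~(~p5 -> ~p5).
      branch 2.1 (add T (p2 & ~p1), F ~(~p5 -> ~p5)):
        T (p2 & ~p1): α-rule — add T p2, T ~p1.
        × closes — contains both p1 and ~p1.
      branch 2.2 (add F (p2 & ~p1), T ~(~p5 -> ~p5)):
        T ~(~p5 -> ~p5): α-rule — add T ~p5, F ~p5.
        × closes — contains both p5 and ~p5.
9 branches closed, 3 open.
Each open branch fixes some atoms; the unmentioned ones are free. Counting distinct full assignments: branch {p2=false, p4=false, p5=false, p6=false} (p1, p3) contributes 4 new; branch {p1=true, p4=false, p5=false, p6=false} (p2, p3) contributes 2 new; branch {p1=false, p2=false, p4=false, p5=false} (p3, p6) contributes 2 new. Total: 8.

8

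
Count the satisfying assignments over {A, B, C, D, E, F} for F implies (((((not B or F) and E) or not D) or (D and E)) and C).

44

Initial set: {(F implies (((((not B or F) and E) or not D) or (D and E)) and C))}.
(F implies (((((not B or F) and E) or not D) or (D and E)) and C)): β-rule — branch into not F  //  (((((not B or F) and E) or not D) or (D and E)) and C).
  branch 1 (add not F):
    ○ open, literals {F=false}.
  branch 2 (add (((((not B or F) and E) or not D) or (D and E)) and C)):
    (((((not B or F) and E) or not D) or (D and E)) and C): α-rule — add ((((not B or F) and E) or not D) or (D and E)), C.
    ((((not B or F) and E) or not D) or (D and E)): β-rule — branch into (((not B or F) and E) or not D)  //  (D and E).
      branch 2.1 (add (((not B or F) and E) or not D)):
        (((not B or F) and E) or not D): β-rule — branch into ((not B or F) and E)  //  not D.
          branch 2.1.1 (add ((not B or F) and E)):
            ((not B or F) and E): α-rule — add (not B or F), E.
            (not B or F): β-rule — branch into not B  //  F.
              branch 2.1.1.1 (add not B):
                ○ open, literals {B=false, C=true, E=true}.
              branch 2.1.1.2 (add F):
                ○ open, literals {C=true, E=true, F=true}.
          branch 2.1.2 (add not D):
            ○ open, literals {C=true, D=false}.
      branch 2.2 (add (D and E)):
        (D and E): α-rule — add D, E.
        ○ open, literals {C=true, D=true, E=true}.
0 branches closed, 5 open.
Each open branch fixes some atoms; the unmentioned ones are free. Counting distinct full assignments: branch {F=false} (A, B, C, D, E) contributes 32 new; branch {B=false, C=true, E=true} (A, D, F) contributes 4 new; branch {C=true, E=true, F=true} (A, B, D) contributes 4 new; branch {C=true, D=false} (A, B, E, F) contributes 4 new; branch {C=true, D=true, E=true} (A, B, F) contributes 0 new. Total: 44.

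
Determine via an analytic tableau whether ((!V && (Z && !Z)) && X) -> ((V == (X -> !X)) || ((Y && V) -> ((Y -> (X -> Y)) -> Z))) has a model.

Initial set: {(((!V && (Z && !Z)) && X) -> ((V == (X -> !X)) || ((Y && V) -> ((Y -> (X -> Y)) -> Z))))}.
(((!V && (Z && !Z)) && X) -> ((V == (X -> !X)) || ((Y && V) -> ((Y -> (X -> Y)) -> Z)))): β-rule — branch into !((!V && (Z && !Z)) && X)  //  ((V == (X -> !X)) || ((Y && V) -> ((Y -> (X -> Y)) -> Z))).
  branch 1 (add !((!V && (Z && !Z)) && X)):
    !((!V && (Z && !Z)) && X): β-rule — branch into !(!V && (Z && !Z))  //  !X.
      branch 1.1 (add !(!V && (Z && !Z))):
        !(!V && (Z && !Z)): β-rule — branch into !!V  //  !(Z && !Z).
          branch 1.1.1 (add !!V):
            ○ open, literals {V=T}.
          branch 1.1.2 (add !(Z && !Z)):
            !(Z && !Z): β-rule — branch into !Z  //  !!Z.
              branch 1.1.2.1 (add !Z):
                ○ open, literals {Z=F}.
              branch 1.1.2.2 (add !!Z):
                ○ open, literals {Z=T}.
      branch 1.2 (add !X):
        ○ open, literals {X=F}.
  branch 2 (add ((V == (X -> !X)) || ((Y && V) -> ((Y -> (X -> Y)) -> Z)))):
    ((V == (X -> !X)) || ((Y && V) -> ((Y -> (X -> Y)) -> Z))): β-rule — branch into (V == (X -> !X))  //  ((Y && V) -> ((Y -> (X -> Y)) -> Z)).
      branch 2.1 (add (V == (X -> !X))):
        (V == (X -> !X)): β-rule — branch into V, (X -> !X)  //  !V, !(X -> !X).
          branch 2.1.1 (add V, (X -> !X)):
            (X -> !X): β-rule — branch into !X  //  !X.
              branch 2.1.1.1 (add !X):
                ○ open, literals {V=T, X=F}.
              branch 2.1.1.2 (add !X):
                ○ open, literals {V=T, X=F}.
          branch 2.1.2 (add !V, !(X -> !X)):
            !(X -> !X): α-rule — add X, !!X.
            ○ open, literals {V=F, X=T}.
      branch 2.2 (add ((Y && V) -> ((Y -> (X -> Y)) -> Z))):
        ((Y && V) -> ((Y -> (X -> Y)) -> Z)): β-rule — branch into !(Y && V)  //  ((Y -> (X -> Y)) -> Z).
          branch 2.2.1 (add !(Y && V)):
            !(Y && V): β-rule — branch into !Y  //  !V.
              branch 2.2.1.1 (add !Y):
                ○ open, literals {Y=F}.
              branch 2.2.1.2 (add !V):
                ○ open, literals {V=F}.
          branch 2.2.2 (add ((Y -> (X -> Y)) -> Z)):
            ((Y -> (X -> Y)) -> Z): β-rule — branch into !(Y -> (X -> Y))  //  Z.
              branch 2.2.2.1 (add !(Y -> (X -> Y))):
                !(Y -> (X -> Y)): α-rule — add Y, !(X -> Y).
                !(X -> Y): α-rule — add X, !Y.
                × closes — contains both Y and !Y.
              branch 2.2.2.2 (add Z):
                ○ open, literals {Z=T}.
1 branch closed, 10 open.
An open branch gives a satisfying assignment: V=T.

Satisfiable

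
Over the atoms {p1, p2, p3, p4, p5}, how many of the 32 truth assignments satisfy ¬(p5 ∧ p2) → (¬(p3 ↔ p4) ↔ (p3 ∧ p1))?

20

Initial set: {(¬(p5 ∧ p2) → (¬(p3 ↔ p4) ↔ (p3 ∧ p1)))}.
(¬(p5 ∧ p2) → (¬(p3 ↔ p4) ↔ (p3 ∧ p1))): β-rule — branch into ¬¬(p5 ∧ p2)  //  (¬(p3 ↔ p4) ↔ (p3 ∧ p1)).
  branch 1 (add ¬¬(p5 ∧ p2)):
    ¬¬(p5 ∧ p2): α-rule — add p5, p2.
    ○ open, literals {p2=true, p5=true}.
  branch 2 (add (¬(p3 ↔ p4) ↔ (p3 ∧ p1))):
    (¬(p3 ↔ p4) ↔ (p3 ∧ p1)): β-rule — branch into ¬(p3 ↔ p4), (p3 ∧ p1)  //  ¬¬(p3 ↔ p4), ¬(p3 ∧ p1).
      branch 2.1 (add ¬(p3 ↔ p4), (p3 ∧ p1)):
        (p3 ∧ p1): α-rule — add p3, p1.
        ¬(p3 ↔ p4): β-rule — branch into p3, ¬p4  //  ¬p3, p4.
          branch 2.1.1 (add p3, ¬p4):
            ○ open, literals {p1=true, p3=true, p4=false}.
          branch 2.1.2 (add ¬p3, p4):
            × closes — contains both p3 and ¬p3.
      branch 2.2 (add ¬¬(p3 ↔ p4), ¬(p3 ∧ p1)):
        ¬¬(p3 ↔ p4): β-rule — branch into p3, p4  //  ¬p3, ¬p4.
          branch 2.2.1 (add p3, p4):
            ¬(p3 ∧ p1): β-rule — branch into ¬p3  //  ¬p1.
              branch 2.2.1.1 (add ¬p3):
                × closes — contains both p3 and ¬p3.
              branch 2.2.1.2 (add ¬p1):
                ○ open, literals {p1=false, p3=true, p4=true}.
          branch 2.2.2 (add ¬p3, ¬p4):
            ¬(p3 ∧ p1): β-rule — branch into ¬p3  //  ¬p1.
              branch 2.2.2.1 (add ¬p3):
                ○ open, literals {p3=false, p4=false}.
              branch 2.2.2.2 (add ¬p1):
                ○ open, literals {p1=false, p3=false, p4=false}.
2 branches closed, 5 open.
Each open branch fixes some atoms; the unmentioned ones are free. Counting distinct full assignments: branch {p2=true, p5=true} (p1, p3, p4) contributes 8 new; branch {p1=true, p3=true, p4=false} (p2, p5) contributes 3 new; branch {p1=false, p3=true, p4=true} (p2, p5) contributes 3 new; branch {p3=false, p4=false} (p1, p2, p5) contributes 6 new; branch {p1=false, p3=false, p4=false} (p2, p5) contributes 0 new. Total: 20.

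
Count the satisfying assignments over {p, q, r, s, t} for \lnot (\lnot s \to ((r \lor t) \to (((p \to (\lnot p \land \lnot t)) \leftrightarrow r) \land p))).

Initial set: {\lnot (\lnot s \to ((r \lor t) \to (((p \to (\lnot p \land \lnot t)) \leftrightarrow r) \land p)))}.
\lnot (\lnot s \to ((r \lor t) \to (((p \to (\lnot p \land \lnot t)) \leftrightarrow r) \land p))): α-rule — add \lnot s, \lnot ((r \lor t) \to (((p \to (\lnot p \land \lnot t)) \leftrightarrow r) \land p)).
\lnot ((r \lor t) \to (((p \to (\lnot p \land \lnot t)) \leftrightarrow r) \land p)): α-rule — add (r \lor t), \lnot (((p \to (\lnot p \land \lnot t)) \leftrightarrow r) \land p).
(r \lor t): β-rule — branch into r  //  t.
  branch 1 (add r):
    \lnot (((p \to (\lnot p \land \lnot t)) \leftrightarrow r) \land p): β-rule — branch into \lnot ((p \to (\lnot p \land \lnot t)) \leftrightarrow r)  //  \lnot p.
      branch 1.1 (add \lnot ((p \to (\lnot p \land \lnot t)) \leftrightarrow r)):
        \lnot ((p \to (\lnot p \land \lnot t)) \leftrightarrow r): β-rule — branch into (p \to (\lnot p \land \lnot t)), \lnot r  //  \lnot (p \to (\lnot p \land \lnot t)), r.
          branch 1.1.1 (add (p \to (\lnot p \land \lnot t)), \lnot r):
            × closes — contains both r and \lnot r.
          branch 1.1.2 (add \lnot (p \to (\lnot p \land \lnot t)), r):
            \lnot (p \to (\lnot p \land \lnot t)): α-rule — add p, \lnot (\lnot p \land \lnot t).
            \lnot (\lnot p \land \lnot t): β-rule — branch into \lnot \lnot p  //  \lnot \lnot t.
              branch 1.1.2.1 (add \lnot \lnot p):
                ○ open, literals {p=true, r=true, s=false}.
              branch 1.1.2.2 (add \lnot \lnot t):
                ○ open, literals {p=true, r=true, s=false, t=true}.
      branch 1.2 (add \lnot p):
        ○ open, literals {p=false, r=true, s=false}.
  branch 2 (add t):
    \lnot (((p \to (\lnot p \land \lnot t)) \leftrightarrow r) \land p): β-rule — branch into \lnot ((p \to (\lnot p \land \lnot t)) \leftrightarrow r)  //  \lnot p.
      branch 2.1 (add \lnot ((p \to (\lnot p \land \lnot t)) \leftrightarrow r)):
        \lnot ((p \to (\lnot p \land \lnot t)) \leftrightarrow r): β-rule — branch into (p \to (\lnot p \land \lnot t)), \lnot r  //  \lnot (p \to (\lnot p \land \lnot t)), r.
          branch 2.1.1 (add (p \to (\lnot p \land \lnot t)), \lnot r):
            (p \to (\lnot p \land \lnot t)): β-rule — branch into \lnot p  //  (\lnot p \land \lnot t).
              branch 2.1.1.1 (add \lnot p):
                ○ open, literals {p=false, r=false, s=false, t=true}.
              branch 2.1.1.2 (add (\lnot p \land \lnot t)):
                (\lnot p \land \lnot t): α-rule — add \lnot p, \lnot t.
                × closes — contains both t and \lnot t.
          branch 2.1.2 (add \lnot (p \to (\lnot p \land \lnot t)), r):
            \lnot (p \to (\lnot p \land \lnot t)): α-rule — add p, \lnot (\lnot p \land \lnot t).
            \lnot (\lnot p \land \lnot t): β-rule — branch into \lnot \lnot p  //  \lnot \lnot t.
              branch 2.1.2.1 (add \lnot \lnot p):
                ○ open, literals {p=true, r=true, s=false, t=true}.
              branch 2.1.2.2 (add \lnot \lnot t):
                ○ open, literals {p=true, r=true, s=false, t=true}.
      branch 2.2 (add \lnot p):
        ○ open, literals {p=false, s=false, t=true}.
2 branches closed, 7 open.
Each open branch fixes some atoms; the unmentioned ones are free. Counting distinct full assignments: branch {p=true, r=true, s=false} (q, t) contributes 4 new; branch {p=true, r=true, s=false, t=true} (q) contributes 0 new; branch {p=false, r=true, s=false} (q, t) contributes 4 new; branch {p=false, r=false, s=false, t=true} (q) contributes 2 new; branch {p=true, r=true, s=false, t=true} (q) contributes 0 new; branch {p=true, r=true, s=false, t=true} (q) contributes 0 new; branch {p=false, s=false, t=true} (q, r) contributes 0 new. Total: 10.

10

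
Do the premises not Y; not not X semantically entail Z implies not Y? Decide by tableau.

Initial set: {not Y; not not X; not (Z implies not Y)}.
not not X: drop double negation, giving X.
not (Z implies not Y): α-rule — add Z, not not Y.
× closes — contains both Y and not Y.
All 1 branch closes.
Every branch closed, so the premises entail the conclusion.

Yes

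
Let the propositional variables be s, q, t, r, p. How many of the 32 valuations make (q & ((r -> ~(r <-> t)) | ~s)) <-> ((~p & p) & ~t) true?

Initial set: {((q & ((r -> ~(r <-> t)) | ~s)) <-> ((~p & p) & ~t))}.
((q & ((r -> ~(r <-> t)) | ~s)) <-> ((~p & p) & ~t)): β-rule — branch into (q & ((r -> ~(r <-> t)) | ~s)), ((~p & p) & ~t)  //  ~(q & ((r -> ~(r <-> t)) | ~s)), ~((~p & p) & ~t).
  branch 1 (add (q & ((r -> ~(r <-> t)) | ~s)), ((~p & p) & ~t)):
    (q & ((r -> ~(r <-> t)) | ~s)): α-rule — add q, ((r -> ~(r <-> t)) | ~s).
    ((~p & p) & ~t): α-rule — add (~p & p), ~t.
    (~p & p): α-rule — add ~p, p.
    × closes — contains both p and ~p.
  branch 2 (add ~(q & ((r -> ~(r <-> t)) | ~s)), ~((~p & p) & ~t)):
    ~(q & ((r -> ~(r <-> t)) | ~s)): β-rule — branch into ~q  //  ~((r -> ~(r <-> t)) | ~s).
      branch 2.1 (add ~q):
        ~((~p & p) & ~t): β-rule — branch into ~(~p & p)  //  ~~t.
          branch 2.1.1 (add ~(~p & p)):
            ~(~p & p): β-rule — branch into ~~p  //  ~p.
              branch 2.1.1.1 (add ~~p):
                ○ open, literals {p=true, q=false}.
              branch 2.1.1.2 (add ~p):
                ○ open, literals {p=false, q=false}.
          branch 2.1.2 (add ~~t):
            ○ open, literals {q=false, t=true}.
      branch 2.2 (add ~((r -> ~(r <-> t)) | ~s)):
        ~((r -> ~(r <-> t)) | ~s): α-rule — add ~(r -> ~(r <-> t)), ~~s.
        ~(r -> ~(r <-> t)): α-rule — add r, ~~(r <-> t).
        ~((~p & p) & ~t): β-rule — branch into ~(~p & p)  //  ~~t.
          branch 2.2.1 (add ~(~p & p)):
            ~~(r <-> t): β-rule — branch into r, t  //  ~r, ~t.
              branch 2.2.1.1 (add r, t):
                ~(~p & p): β-rule — branch into ~~p  //  ~p.
                  branch 2.2.1.1.1 (add ~~p):
                    ○ open, literals {p=true, r=true, s=true, t=true}.
                  branch 2.2.1.1.2 (add ~p):
                    ○ open, literals {p=false, r=true, s=true, t=true}.
              branch 2.2.1.2 (add ~r, ~t):
                × closes — contains both r and ~r.
          branch 2.2.2 (add ~~t):
            ~~(r <-> t): β-rule — branch into r, t  //  ~r, ~t.
              branch 2.2.2.1 (add r, t):
                ○ open, literals {r=true, s=true, t=true}.
              branch 2.2.2.2 (add ~r, ~t):
                × closes — contains both r and ~r.
3 branches closed, 6 open.
Each open branch fixes some atoms; the unmentioned ones are free. Counting distinct full assignments: branch {p=true, q=false} (s, t, r) contributes 8 new; branch {p=false, q=false} (s, t, r) contributes 8 new; branch {q=false, t=true} (s, r, p) contributes 0 new; branch {p=true, r=true, s=true, t=true} (q) contributes 1 new; branch {p=false, r=true, s=true, t=true} (q) contributes 1 new; branch {r=true, s=true, t=true} (q, p) contributes 0 new. Total: 18.

18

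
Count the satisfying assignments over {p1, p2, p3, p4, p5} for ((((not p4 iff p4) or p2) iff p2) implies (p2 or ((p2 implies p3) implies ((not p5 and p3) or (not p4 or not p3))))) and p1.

Initial set: {(((((not p4 iff p4) or p2) iff p2) implies (p2 or ((p2 implies p3) implies ((not p5 and p3) or (not p4 or not p3))))) and p1)}.
(((((not p4 iff p4) or p2) iff p2) implies (p2 or ((p2 implies p3) implies ((not p5 and p3) or (not p4 or not p3))))) and p1): α-rule — add ((((not p4 iff p4) or p2) iff p2) implies (p2 or ((p2 implies p3) implies ((not p5 and p3) or (not p4 or not p3))))), p1.
((((not p4 iff p4) or p2) iff p2) implies (p2 or ((p2 implies p3) implies ((not p5 and p3) or (not p4 or not p3))))): β-rule — branch into not (((not p4 iff p4) or p2) iff p2)  //  (p2 or ((p2 implies p3) implies ((not p5 and p3) or (not p4 or not p3)))).
  branch 1 (add not (((not p4 iff p4) or p2) iff p2)):
    not (((not p4 iff p4) or p2) iff p2): β-rule — branch into ((not p4 iff p4) or p2), not p2  //  not ((not p4 iff p4) or p2), p2.
      branch 1.1 (add ((not p4 iff p4) or p2), not p2):
        ((not p4 iff p4) or p2): β-rule — branch into (not p4 iff p4)  //  p2.
          branch 1.1.1 (add (not p4 iff p4)):
            (not p4 iff p4): β-rule — branch into not p4, p4  //  not not p4, not p4.
              branch 1.1.1.1 (add not p4, p4):
                × closes — contains both p4 and not p4.
              branch 1.1.1.2 (add not not p4, not p4):
                × closes — contains both p4 and not p4.
          branch 1.1.2 (add p2):
            × closes — contains both p2 and not p2.
      branch 1.2 (add not ((not p4 iff p4) or p2), p2):
        not ((not p4 iff p4) or p2): α-rule — add not (not p4 iff p4), not p2.
        × closes — contains both p2 and not p2.
  branch 2 (add (p2 or ((p2 implies p3) implies ((not p5 and p3) or (not p4 or not p3))))):
    (p2 or ((p2 implies p3) implies ((not p5 and p3) or (not p4 or not p3)))): β-rule — branch into p2  //  ((p2 implies p3) implies ((not p5 and p3) or (not p4 or not p3))).
      branch 2.1 (add p2):
        ○ open, literals {p1=T, p2=T}.
      branch 2.2 (add ((p2 implies p3) implies ((not p5 and p3) or (not p4 or not p3)))):
        ((p2 implies p3) implies ((not p5 and p3) or (not p4 or not p3))): β-rule — branch into not (p2 implies p3)  //  ((not p5 and p3) or (not p4 or not p3)).
          branch 2.2.1 (add not (p2 implies p3)):
            not (p2 implies p3): α-rule — add p2, not p3.
            ○ open, literals {p1=T, p2=T, p3=F}.
          branch 2.2.2 (add ((not p5 and p3) or (not p4 or not p3))):
            ((not p5 and p3) or (not p4 or not p3)): β-rule — branch into (not p5 and p3)  //  (not p4 or not p3).
              branch 2.2.2.1 (add (not p5 and p3)):
                (not p5 and p3): α-rule — add not p5, p3.
                ○ open, literals {p1=T, p3=T, p5=F}.
              branch 2.2.2.2 (add (not p4 or not p3)):
                (not p4 or not p3): β-rule — branch into not p4  //  not p3.
                  branch 2.2.2.2.1 (add not p4):
                    ○ open, literals {p1=T, p4=F}.
                  branch 2.2.2.2.2 (add not p3):
                    ○ open, literals {p1=T, p3=F}.
4 branches closed, 5 open.
Each open branch fixes some atoms; the unmentioned ones are free. Counting distinct full assignments: branch {p1=T, p2=T} (p3, p4, p5) contributes 8 new; branch {p1=T, p2=T, p3=F} (p4, p5) contributes 0 new; branch {p1=T, p3=T, p5=F} (p2, p4) contributes 2 new; branch {p1=T, p4=F} (p2, p3, p5) contributes 3 new; branch {p1=T, p3=F} (p2, p4, p5) contributes 2 new. Total: 15.

15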